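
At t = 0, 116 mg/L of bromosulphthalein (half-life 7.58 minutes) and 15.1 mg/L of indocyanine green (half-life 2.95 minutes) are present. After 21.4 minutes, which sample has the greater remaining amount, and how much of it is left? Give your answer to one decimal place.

bromosulphthalein, 16.4 mg/L

bromosulphthalein: 116 × (1/2)^2.8232 ≈ 16.39 mg/L.
indocyanine green: 15.1 × (1/2)^7.2542 ≈ 0.098909 mg/L.
Bromosulphthalein has more remaining, at ≈ 16.39 mg/L.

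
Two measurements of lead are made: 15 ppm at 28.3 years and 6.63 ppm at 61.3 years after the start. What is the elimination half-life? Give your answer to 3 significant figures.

28.0 years

Over Δt = 61.3 − 28.3 = 33 years, the level fell by a factor of 15/6.63 ≈ 2.2624.
n = log₂(2.2624) ≈ 1.1779 half-lives, so t½ = 33/1.1779 ≈ 28.016 years.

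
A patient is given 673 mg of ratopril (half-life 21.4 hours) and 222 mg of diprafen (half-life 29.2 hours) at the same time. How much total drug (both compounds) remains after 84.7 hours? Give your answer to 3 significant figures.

73.0 mg

ratopril: 673 × (1/2)^(84.7/21.4) = 673 × (1/2)^3.9579 ≈ 43.307 mg.
diprafen: 222 × (1/2)^(84.7/29.2) = 222 × (1/2)^2.9007 ≈ 29.728 mg.
Total = 43.307 + 29.728 ≈ 73.034 mg.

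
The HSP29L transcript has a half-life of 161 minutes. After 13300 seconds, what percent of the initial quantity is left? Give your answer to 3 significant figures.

38.5%

13300 seconds = 221.667 minutes.
n = 221.667/161 ≈ 1.3768 half-lives.
Fraction remaining = (1/2)^1.3768 ≈ 0.38507, i.e. 38.507%.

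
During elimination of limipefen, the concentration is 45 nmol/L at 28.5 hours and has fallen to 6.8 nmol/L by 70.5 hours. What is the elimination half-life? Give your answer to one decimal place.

Over Δt = 70.5 − 28.5 = 42 hours, the level fell by a factor of 45/6.8 ≈ 6.6176.
n = log₂(6.6176) ≈ 2.7263 half-lives, so t½ = 42/2.7263 ≈ 15.405 hours.

15.4 hours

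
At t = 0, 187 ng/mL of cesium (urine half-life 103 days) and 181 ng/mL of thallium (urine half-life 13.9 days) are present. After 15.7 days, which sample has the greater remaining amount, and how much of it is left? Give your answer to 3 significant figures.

cesium: 187 × (1/2)^0.15243 ≈ 168.25 ng/mL.
thallium: 181 × (1/2)^1.1295 ≈ 82.731 ng/mL.
Cesium has more remaining, at ≈ 168.25 ng/mL.

cesium, 168 ng/mL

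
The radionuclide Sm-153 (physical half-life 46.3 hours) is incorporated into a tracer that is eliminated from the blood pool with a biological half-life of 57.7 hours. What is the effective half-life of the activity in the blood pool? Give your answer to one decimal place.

25.7 hours

1/t_eff = 1/t_phys + 1/t_biol = 1/46.3 + 1/57.7 = 0.038929 per hour.
t_eff = 46.3 × 57.7 / (46.3 + 57.7) ≈ 25.688 hours.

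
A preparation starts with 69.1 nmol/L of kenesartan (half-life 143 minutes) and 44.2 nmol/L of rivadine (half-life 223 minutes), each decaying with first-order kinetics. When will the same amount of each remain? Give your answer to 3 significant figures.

Set 69.1·(1/2)^(t/143) = 44.2·(1/2)^(t/223).
Taking log₂: log₂(69.1/44.2) = t·(1/143 − 1/223).
log₂(1.5633) = 0.64464; 1/143 − 1/223 = 0.0025087.
t = 0.64464 / 0.0025087 ≈ 256.96 minutes.

257 minutes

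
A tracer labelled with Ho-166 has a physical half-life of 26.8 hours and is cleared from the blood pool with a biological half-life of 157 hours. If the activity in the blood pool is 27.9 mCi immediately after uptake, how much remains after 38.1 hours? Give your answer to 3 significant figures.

1/t_eff = 1/t_phys + 1/t_biol = 1/26.8 + 1/157 = 0.043683 per hour.
t_eff = 26.8 × 157 / (26.8 + 157) ≈ 22.892 hours.
Remaining = 27.9 × (1/2)^(38.1/22.892) = 27.9 × (1/2)^1.6643 ≈ 8.8023 mCi.

8.80 mCi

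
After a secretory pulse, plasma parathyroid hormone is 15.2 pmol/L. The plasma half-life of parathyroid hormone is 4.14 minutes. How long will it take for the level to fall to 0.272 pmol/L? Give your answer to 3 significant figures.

24.0 minutes

Fraction remaining = 0.272/15.2 ≈ 0.017895.
n = log₂(15.2/0.272) = ln(55.882)/ln 2 ≈ 5.8043 half-lives.
t = n × t½ = 5.8043 × 4.14 ≈ 24.03 minutes.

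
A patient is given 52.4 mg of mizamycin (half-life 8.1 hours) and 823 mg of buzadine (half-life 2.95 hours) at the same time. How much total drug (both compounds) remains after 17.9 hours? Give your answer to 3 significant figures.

mizamycin: 52.4 × (1/2)^(17.9/8.1) = 52.4 × (1/2)^2.2099 ≈ 11.326 mg.
buzadine: 823 × (1/2)^(17.9/2.95) = 823 × (1/2)^6.0678 ≈ 12.269 mg.
Total = 11.326 + 12.269 ≈ 23.595 mg.

23.6 mg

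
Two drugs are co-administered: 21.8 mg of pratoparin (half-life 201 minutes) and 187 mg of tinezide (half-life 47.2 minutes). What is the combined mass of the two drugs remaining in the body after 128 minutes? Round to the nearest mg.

43 mg

pratoparin: 21.8 × (1/2)^(128/201) = 21.8 × (1/2)^0.63682 ≈ 14.02 mg.
tinezide: 187 × (1/2)^(128/47.2) = 187 × (1/2)^2.7119 ≈ 28.542 mg.
Total = 14.02 + 28.542 ≈ 42.563 mg.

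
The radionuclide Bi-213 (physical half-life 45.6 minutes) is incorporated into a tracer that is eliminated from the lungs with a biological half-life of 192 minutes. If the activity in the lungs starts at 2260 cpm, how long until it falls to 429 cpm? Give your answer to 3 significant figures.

1/t_eff = 1/t_phys + 1/t_biol = 1/45.6 + 1/192 = 0.027138 per minute.
t_eff = 45.6 × 192 / (45.6 + 192) ≈ 36.848 minutes.
n = log₂(2260/429) ≈ 2.3973; t = 2.3973 × 36.848 ≈ 88.336 minutes.

88.3 minutes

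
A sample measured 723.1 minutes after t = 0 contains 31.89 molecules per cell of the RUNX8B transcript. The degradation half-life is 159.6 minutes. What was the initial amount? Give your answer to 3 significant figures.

Number of half-lives elapsed: n = 723.1/159.6 ≈ 4.5307.
A₀ = A × 2^n = 31.89 × 2^4.5307 = 31.89 × 23.114 ≈ 737.11 molecules per cell.

737 molecules per cell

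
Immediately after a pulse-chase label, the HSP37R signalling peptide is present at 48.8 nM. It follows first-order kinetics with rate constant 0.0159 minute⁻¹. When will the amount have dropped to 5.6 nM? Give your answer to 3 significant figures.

136 minutes

t½ = ln 2 / k = 0.69315 / 0.0159 ≈ 43.594 minutes.
Fraction remaining = 5.6/48.8 ≈ 0.11475.
n = log₂(48.8/5.6) = ln(8.7143)/ln 2 ≈ 3.1234 half-lives.
t = n × t½ = 3.1234 × 43.594 ≈ 136.16 minutes.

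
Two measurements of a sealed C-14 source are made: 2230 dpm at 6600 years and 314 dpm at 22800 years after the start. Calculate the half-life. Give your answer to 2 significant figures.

Over Δt = 22800 − 6600 = 16200 years, the level fell by a factor of 2230/314 ≈ 7.1019.
n = log₂(7.1019) ≈ 2.8282 half-lives, so t½ = 16200/2.8282 ≈ 5728 years.

5700 years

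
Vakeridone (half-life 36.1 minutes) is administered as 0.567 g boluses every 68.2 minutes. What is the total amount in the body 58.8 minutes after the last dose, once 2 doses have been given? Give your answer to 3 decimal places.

0.233 g

The 2 doses were given 127, 58.8 minutes ago.
Total = 0.567·(1/2)^(127/36.1) + 0.567·(1/2)^(58.8/36.1)
      = 0.049495 + 0.18334 ≈ 0.23284 g.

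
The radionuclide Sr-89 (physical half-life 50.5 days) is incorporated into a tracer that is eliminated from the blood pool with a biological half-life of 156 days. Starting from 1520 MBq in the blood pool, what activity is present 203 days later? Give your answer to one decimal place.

1/t_eff = 1/t_phys + 1/t_biol = 1/50.5 + 1/156 = 0.026212 per day.
t_eff = 50.5 × 156 / (50.5 + 156) ≈ 38.15 days.
Remaining = 1520 × (1/2)^(203/38.15) = 1520 × (1/2)^5.3211 ≈ 38.022 MBq.

38.0 MBq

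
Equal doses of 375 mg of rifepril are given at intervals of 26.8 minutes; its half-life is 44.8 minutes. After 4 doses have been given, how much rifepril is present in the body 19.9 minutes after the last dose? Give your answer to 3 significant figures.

The 4 doses were given 100.3, 73.5, 46.7, 19.9 minutes ago.
Total = 375·(1/2)^(100.3/44.8) + 375·(1/2)^(73.5/44.8) + 375·(1/2)^(46.7/44.8) + 375·(1/2)^(19.9/44.8)
      = 79.446 + 120.27 + 182.07 + 275.62 ≈ 657.41 mg.

657 mg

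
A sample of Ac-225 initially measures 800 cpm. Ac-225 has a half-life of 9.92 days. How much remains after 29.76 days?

Elapsed time is 3 half-lives (29.76/9.92).
Each half-life halves the amount: 800 × (1/2)^3 = 800/8 = 100 cpm.

100 cpm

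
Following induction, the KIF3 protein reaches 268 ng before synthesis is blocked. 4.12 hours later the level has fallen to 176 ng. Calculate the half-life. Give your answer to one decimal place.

A/A₀ = 176/268 ≈ 0.65672.
n = log₂(1.5227) ≈ 0.60666 half-lives elapsed in 4.12 hours.
t½ = 4.12/0.60666 ≈ 6.7913 hours.

6.8 hours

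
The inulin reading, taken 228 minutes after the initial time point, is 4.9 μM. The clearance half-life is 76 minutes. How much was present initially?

39.2 μM

Number of half-lives elapsed: n = 228/76 ≈ 3.
A₀ = A × 2^n = 4.9 × 2^3 = 4.9 × 8 ≈ 39.2 μM.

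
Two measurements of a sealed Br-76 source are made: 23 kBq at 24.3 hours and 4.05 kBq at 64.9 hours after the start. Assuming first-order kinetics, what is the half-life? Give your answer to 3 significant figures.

16.2 hours

Over Δt = 64.9 − 24.3 = 40.6 hours, the level fell by a factor of 23/4.05 ≈ 5.679.
n = log₂(5.679) ≈ 2.5056 half-lives, so t½ = 40.6/2.5056 ≈ 16.203 hours.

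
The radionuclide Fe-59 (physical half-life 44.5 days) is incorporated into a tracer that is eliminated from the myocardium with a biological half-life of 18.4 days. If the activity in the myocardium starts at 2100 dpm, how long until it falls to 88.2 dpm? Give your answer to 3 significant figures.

1/t_eff = 1/t_phys + 1/t_biol = 1/44.5 + 1/18.4 = 0.07682 per day.
t_eff = 44.5 × 18.4 / (44.5 + 18.4) ≈ 13.017 days.
n = log₂(2100/88.2) ≈ 4.5735; t = 4.5735 × 13.017 ≈ 59.535 days.

59.5 days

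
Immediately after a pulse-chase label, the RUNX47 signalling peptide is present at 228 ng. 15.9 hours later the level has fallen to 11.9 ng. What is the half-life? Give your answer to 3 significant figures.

3.73 hours

A/A₀ = 11.9/228 ≈ 0.052193.
n = log₂(19.16) ≈ 4.26 half-lives elapsed in 15.9 hours.
t½ = 15.9/4.26 ≈ 3.7324 hours.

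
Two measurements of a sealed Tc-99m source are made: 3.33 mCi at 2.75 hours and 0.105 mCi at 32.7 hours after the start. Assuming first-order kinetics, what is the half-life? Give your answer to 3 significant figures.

Over Δt = 32.7 − 2.75 = 29.95 hours, the level fell by a factor of 3.33/0.105 ≈ 31.714.
n = log₂(31.714) ≈ 4.9871 half-lives, so t½ = 29.95/4.9871 ≈ 6.0055 hours.

6.01 hours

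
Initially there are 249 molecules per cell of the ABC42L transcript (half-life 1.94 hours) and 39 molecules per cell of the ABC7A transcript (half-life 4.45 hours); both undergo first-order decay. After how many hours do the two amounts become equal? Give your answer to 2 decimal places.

Set 249·(1/2)^(t/1.94) = 39·(1/2)^(t/4.45).
Taking log₂: log₂(249/39) = t·(1/1.94 − 1/4.45).
log₂(6.3846) = 2.6746; 1/1.94 − 1/4.45 = 0.29074.
t = 2.6746 / 0.29074 ≈ 9.1991 hours.

9.20 hours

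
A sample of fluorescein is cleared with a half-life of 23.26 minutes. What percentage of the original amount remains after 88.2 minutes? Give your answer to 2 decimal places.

7.22%

n = 88.2/23.26 ≈ 3.7919 half-lives.
Fraction remaining = (1/2)^3.7919 ≈ 0.072197, i.e. 7.2197%.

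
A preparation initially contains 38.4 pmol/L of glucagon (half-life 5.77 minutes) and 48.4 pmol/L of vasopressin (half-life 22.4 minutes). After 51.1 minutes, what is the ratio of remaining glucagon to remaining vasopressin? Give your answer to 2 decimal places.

0.01

glucagon: 38.4 × (1/2)^(51.1/5.77) = 38.4 × (1/2)^8.8562 ≈ 0.082864 pmol/L.
vasopressin: 48.4 × (1/2)^(51.1/22.4) = 48.4 × (1/2)^2.2812 ≈ 9.9568 pmol/L.
Ratio ≈ 0.082864 / 9.9568 ≈ 0.0083223.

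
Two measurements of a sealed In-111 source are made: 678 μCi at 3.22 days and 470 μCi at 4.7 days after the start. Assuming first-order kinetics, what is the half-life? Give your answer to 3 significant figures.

Over Δt = 4.7 − 3.22 = 1.48 days, the level fell by a factor of 678/470 ≈ 1.4426.
n = log₂(1.4426) ≈ 0.52862 half-lives, so t½ = 1.48/0.52862 ≈ 2.7997 days.

2.80 days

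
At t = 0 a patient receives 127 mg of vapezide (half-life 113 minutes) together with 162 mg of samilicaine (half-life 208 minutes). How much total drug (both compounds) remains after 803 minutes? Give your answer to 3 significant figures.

vapezide: 127 × (1/2)^(803/113) = 127 × (1/2)^7.1062 ≈ 0.92178 mg.
samilicaine: 162 × (1/2)^(803/208) = 162 × (1/2)^3.8606 ≈ 11.152 mg.
Total = 0.92178 + 11.152 ≈ 12.074 mg.

12.1 mg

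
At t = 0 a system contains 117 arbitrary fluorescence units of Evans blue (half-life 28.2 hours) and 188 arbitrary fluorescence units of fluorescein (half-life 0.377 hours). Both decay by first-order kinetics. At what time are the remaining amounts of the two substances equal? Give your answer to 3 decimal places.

0.261 hours

Set 117·(1/2)^(t/28.2) = 188·(1/2)^(t/0.377).
Taking log₂: log₂(117/188) = t·(1/28.2 − 1/0.377).
log₂(0.62234) = -0.68422; 1/28.2 − 1/0.377 = -2.6171.
t = -0.68422 / -2.6171 ≈ 0.26145 hours.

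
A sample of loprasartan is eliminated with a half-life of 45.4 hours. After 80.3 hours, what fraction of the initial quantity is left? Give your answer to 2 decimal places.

n = 80.3/45.4 ≈ 1.7687 half-lives.
Fraction remaining = (1/2)^1.7687 ≈ 0.29347.

0.29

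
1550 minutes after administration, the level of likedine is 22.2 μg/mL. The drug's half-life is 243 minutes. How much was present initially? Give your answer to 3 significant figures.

1850 μg/mL

Number of half-lives elapsed: n = 1550/243 ≈ 6.3786.
A₀ = A × 2^n = 22.2 × 2^6.3786 = 22.2 × 83.205 ≈ 1847.2 μg/mL.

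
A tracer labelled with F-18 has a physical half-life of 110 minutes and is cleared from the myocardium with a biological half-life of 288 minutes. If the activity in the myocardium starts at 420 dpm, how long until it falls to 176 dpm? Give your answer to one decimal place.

1/t_eff = 1/t_phys + 1/t_biol = 1/110 + 1/288 = 0.012563 per minute.
t_eff = 110 × 288 / (110 + 288) ≈ 79.598 minutes.
n = log₂(420/176) ≈ 1.2548; t = 1.2548 × 79.598 ≈ 99.881 minutes.

99.9 minutes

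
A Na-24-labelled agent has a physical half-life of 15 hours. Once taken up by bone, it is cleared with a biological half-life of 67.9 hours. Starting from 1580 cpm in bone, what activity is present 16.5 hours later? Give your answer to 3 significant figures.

623 cpm

1/t_eff = 1/t_phys + 1/t_biol = 1/15 + 1/67.9 = 0.081394 per hour.
t_eff = 15 × 67.9 / (15 + 67.9) ≈ 12.286 hours.
Remaining = 1580 × (1/2)^(16.5/12.286) = 1580 × (1/2)^1.343 ≈ 622.83 cpm.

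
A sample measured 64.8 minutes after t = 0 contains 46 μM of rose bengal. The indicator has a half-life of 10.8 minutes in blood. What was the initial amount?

2944 μM

Number of half-lives elapsed: n = 64.8/10.8 ≈ 6.
A₀ = A × 2^n = 46 × 2^6 = 46 × 64 ≈ 2944 μM.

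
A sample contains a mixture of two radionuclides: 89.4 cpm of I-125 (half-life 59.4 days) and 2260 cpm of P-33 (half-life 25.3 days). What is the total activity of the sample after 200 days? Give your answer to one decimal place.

18.1 cpm

I-125: 89.4 × (1/2)^(200/59.4) = 89.4 × (1/2)^3.367 ≈ 8.665 cpm.
P-33: 2260 × (1/2)^(200/25.3) = 2260 × (1/2)^7.9051 ≈ 9.4281 cpm.
Total = 8.665 + 9.4281 ≈ 18.093 cpm.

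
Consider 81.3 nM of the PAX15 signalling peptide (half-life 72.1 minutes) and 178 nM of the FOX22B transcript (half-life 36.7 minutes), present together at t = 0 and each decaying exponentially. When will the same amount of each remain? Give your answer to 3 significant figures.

Set 81.3·(1/2)^(t/72.1) = 178·(1/2)^(t/36.7).
Taking log₂: log₂(81.3/178) = t·(1/72.1 − 1/36.7).
log₂(0.45674) = -1.1305; 1/72.1 − 1/36.7 = -0.013378.
t = -1.1305 / -0.013378 ≈ 84.506 minutes.

84.5 minutes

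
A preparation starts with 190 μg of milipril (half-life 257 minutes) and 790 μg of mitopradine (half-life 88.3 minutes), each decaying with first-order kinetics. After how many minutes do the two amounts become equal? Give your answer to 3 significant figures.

Set 190·(1/2)^(t/257) = 790·(1/2)^(t/88.3).
Taking log₂: log₂(190/790) = t·(1/257 − 1/88.3).
log₂(0.24051) = -2.0559; 1/257 − 1/88.3 = -0.007434.
t = -2.0559 / -0.007434 ≈ 276.55 minutes.

277 minutes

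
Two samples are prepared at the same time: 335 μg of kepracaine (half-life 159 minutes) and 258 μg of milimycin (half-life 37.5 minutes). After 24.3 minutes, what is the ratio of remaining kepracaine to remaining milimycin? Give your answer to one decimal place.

1.8

kepracaine: 335 × (1/2)^(24.3/159) = 335 × (1/2)^0.15283 ≈ 301.33 μg.
milimycin: 258 × (1/2)^(24.3/37.5) = 258 × (1/2)^0.648 ≈ 164.65 μg.
Ratio ≈ 301.33 / 164.65 ≈ 1.8301.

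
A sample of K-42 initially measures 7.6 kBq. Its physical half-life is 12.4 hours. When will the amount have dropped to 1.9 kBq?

1.9/7.6 = 1/4, so 2 half-lives have elapsed.
t = 2 × 12.4 = 24.8 hours.

24.8 hours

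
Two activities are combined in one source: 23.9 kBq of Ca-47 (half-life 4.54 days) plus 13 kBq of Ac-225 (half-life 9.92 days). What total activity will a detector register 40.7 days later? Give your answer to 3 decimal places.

0.804 kBq

Ca-47: 23.9 × (1/2)^(40.7/4.54) = 23.9 × (1/2)^8.9648 ≈ 0.047834 kBq.
Ac-225: 13 × (1/2)^(40.7/9.92) = 13 × (1/2)^4.1028 ≈ 0.75661 kBq.
Total = 0.047834 + 0.75661 ≈ 0.80444 kBq.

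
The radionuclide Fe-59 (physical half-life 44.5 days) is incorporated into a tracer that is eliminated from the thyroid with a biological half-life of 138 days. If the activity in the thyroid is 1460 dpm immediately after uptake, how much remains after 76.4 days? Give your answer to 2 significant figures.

300 dpm

1/t_eff = 1/t_phys + 1/t_biol = 1/44.5 + 1/138 = 0.029718 per day.
t_eff = 44.5 × 138 / (44.5 + 138) ≈ 33.649 days.
Remaining = 1460 × (1/2)^(76.4/33.649) = 1460 × (1/2)^2.2705 ≈ 302.6 dpm.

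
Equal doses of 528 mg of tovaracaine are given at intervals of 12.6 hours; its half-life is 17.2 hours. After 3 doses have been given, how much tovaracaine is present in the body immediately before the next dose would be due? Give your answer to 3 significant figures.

624 mg

The 3 doses were given 37.8, 25.2, 12.6 hours ago.
Total = 528·(1/2)^(37.8/17.2) + 528·(1/2)^(25.2/17.2) + 528·(1/2)^(12.6/17.2)
      = 115.1 + 191.24 + 317.77 ≈ 624.11 mg.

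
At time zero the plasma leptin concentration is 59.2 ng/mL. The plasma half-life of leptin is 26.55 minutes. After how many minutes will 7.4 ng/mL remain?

79.65 minutes

7.4/59.2 = 1/8, so 3 half-lives have elapsed.
t = 3 × 26.55 = 79.65 minutes.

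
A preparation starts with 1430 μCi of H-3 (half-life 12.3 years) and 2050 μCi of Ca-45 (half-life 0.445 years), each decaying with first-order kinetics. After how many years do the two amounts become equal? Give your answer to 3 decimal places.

0.240 years

Set 1430·(1/2)^(t/12.3) = 2050·(1/2)^(t/0.445).
Taking log₂: log₂(1430/2050) = t·(1/12.3 − 1/0.445).
log₂(0.69756) = -0.51961; 1/12.3 − 1/0.445 = -2.1659.
t = -0.51961 / -2.1659 ≈ 0.23991 years.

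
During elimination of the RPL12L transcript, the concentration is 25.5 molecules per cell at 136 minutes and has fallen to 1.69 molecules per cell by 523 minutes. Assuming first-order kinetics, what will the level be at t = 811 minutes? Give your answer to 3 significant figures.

Over Δt = 523 − 136 = 387 minutes, the level fell by a factor of 25.5/1.69 ≈ 15.089.
n = log₂(15.089) ≈ 3.9154 half-lives, so t½ = 387/3.9154 ≈ 98.84 minutes.
From t = 523 to t = 811: 1.69 × (1/2)^((811−523)/98.84) ≈ 0.22426 molecules per cell.

0.224 molecules per cell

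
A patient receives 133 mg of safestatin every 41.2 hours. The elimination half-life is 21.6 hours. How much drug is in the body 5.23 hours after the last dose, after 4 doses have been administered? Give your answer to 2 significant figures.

The 4 doses were given 128.83, 87.63, 46.43, 5.23 hours ago.
Total = 133·(1/2)^(128.83/21.6) + 133·(1/2)^(87.63/21.6) + 133·(1/2)^(46.43/21.6) + 133·(1/2)^(5.23/21.6)
      = 2.1301 + 7.9908 + 29.976 + 112.45 ≈ 152.55 mg.

150 mg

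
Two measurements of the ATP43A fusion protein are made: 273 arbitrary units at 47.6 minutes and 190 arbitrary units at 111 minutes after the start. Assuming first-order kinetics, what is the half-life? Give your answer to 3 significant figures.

121 minutes

Over Δt = 111 − 47.6 = 63.4 minutes, the level fell by a factor of 273/190 ≈ 1.4368.
n = log₂(1.4368) ≈ 0.5229 half-lives, so t½ = 63.4/0.5229 ≈ 121.25 minutes.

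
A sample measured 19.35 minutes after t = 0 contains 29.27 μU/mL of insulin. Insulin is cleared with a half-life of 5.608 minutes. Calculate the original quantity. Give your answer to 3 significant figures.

Number of half-lives elapsed: n = 19.35/5.608 ≈ 3.4504.
A₀ = A × 2^n = 29.27 × 2^3.4504 = 29.27 × 10.932 ≈ 319.97 μU/mL.

320 μU/mL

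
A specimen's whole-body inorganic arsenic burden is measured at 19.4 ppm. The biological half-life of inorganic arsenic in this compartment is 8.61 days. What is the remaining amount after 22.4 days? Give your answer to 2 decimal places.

Number of half-lives: n = 22.4/8.61 ≈ 2.6016.
Remaining = 19.4 × (1/2)^2.6016 = 19.4 × 0.16475 ≈ 3.1962 ppm.

3.20 ppm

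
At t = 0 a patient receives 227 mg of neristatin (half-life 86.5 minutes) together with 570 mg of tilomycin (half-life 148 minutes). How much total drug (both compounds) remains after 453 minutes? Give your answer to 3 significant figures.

neristatin: 227 × (1/2)^(453/86.5) = 227 × (1/2)^5.237 ≈ 6.0191 mg.
tilomycin: 570 × (1/2)^(453/148) = 570 × (1/2)^3.0608 ≈ 68.309 mg.
Total = 6.0191 + 68.309 ≈ 74.328 mg.

74.3 mg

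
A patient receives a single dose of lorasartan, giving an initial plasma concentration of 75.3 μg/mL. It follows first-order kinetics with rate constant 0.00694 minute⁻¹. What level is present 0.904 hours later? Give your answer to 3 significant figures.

t½ = ln 2 / λ = 0.69315 / 0.00694 ≈ 99.877 minutes.
Convert the elapsed time: 0.904 hours = 54.24 minutes.
Number of half-lives: n = 54.24/99.877 ≈ 0.54307.
Remaining = 75.3 × (1/2)^0.54307 = 75.3 × 0.68631 ≈ 51.679 μg/mL.

51.7 μg/mL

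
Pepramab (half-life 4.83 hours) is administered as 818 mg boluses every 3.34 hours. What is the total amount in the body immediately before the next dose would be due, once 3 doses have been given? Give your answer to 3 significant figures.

1010 mg

The 3 doses were given 10.02, 6.68, 3.34 hours ago.
Total = 818·(1/2)^(10.02/4.83) + 818·(1/2)^(6.68/4.83) + 818·(1/2)^(3.34/4.83)
      = 194.2 + 313.63 + 506.51 ≈ 1014.3 mg.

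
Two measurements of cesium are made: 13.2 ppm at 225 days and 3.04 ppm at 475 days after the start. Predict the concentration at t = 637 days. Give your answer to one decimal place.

Over Δt = 475 − 225 = 250 days, the level fell by a factor of 13.2/3.04 ≈ 4.3421.
n = log₂(4.3421) ≈ 2.1184 half-lives, so t½ = 250/2.1184 ≈ 118.01 days.
From t = 475 to t = 637: 3.04 × (1/2)^((637−475)/118.01) ≈ 1.1739 ppm.

1.2 ppm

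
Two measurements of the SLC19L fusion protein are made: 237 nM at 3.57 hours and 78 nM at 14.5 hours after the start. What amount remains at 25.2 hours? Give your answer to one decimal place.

26.3 nM

Over Δt = 14.5 − 3.57 = 10.93 hours, the level fell by a factor of 237/78 ≈ 3.0385.
n = log₂(3.0385) ≈ 1.6033 half-lives, so t½ = 10.93/1.6033 ≈ 6.817 hours.
From t = 14.5 to t = 25.2: 78 × (1/2)^((25.2−14.5)/6.817) ≈ 26.278 nM.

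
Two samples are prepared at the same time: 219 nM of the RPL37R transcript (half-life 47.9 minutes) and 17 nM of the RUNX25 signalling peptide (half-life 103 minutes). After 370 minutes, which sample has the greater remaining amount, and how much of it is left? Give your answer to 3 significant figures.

RUNX25 signalling peptide, 1.41 nM

RPL37R transcript: 219 × (1/2)^7.7244 ≈ 1.0355 nM.
RUNX25 signalling peptide: 17 × (1/2)^3.5922 ≈ 1.4095 nM.
RUNX25 signalling peptide has more remaining, at ≈ 1.4095 nM.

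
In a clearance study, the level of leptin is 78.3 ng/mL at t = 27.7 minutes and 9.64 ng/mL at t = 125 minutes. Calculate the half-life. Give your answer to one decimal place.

Over Δt = 125 − 27.7 = 97.3 minutes, the level fell by a factor of 78.3/9.64 ≈ 8.1224.
n = log₂(8.1224) ≈ 3.0219 half-lives, so t½ = 97.3/3.0219 ≈ 32.198 minutes.

32.2 minutes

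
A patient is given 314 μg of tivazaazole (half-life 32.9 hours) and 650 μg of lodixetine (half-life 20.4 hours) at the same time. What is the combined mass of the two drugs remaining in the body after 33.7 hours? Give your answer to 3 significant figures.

tivazaazole: 314 × (1/2)^(33.7/32.9) = 314 × (1/2)^1.0243 ≈ 154.38 μg.
lodixetine: 650 × (1/2)^(33.7/20.4) = 650 × (1/2)^1.652 ≈ 206.83 μg.
Total = 154.38 + 206.83 ≈ 361.21 μg.

361 μg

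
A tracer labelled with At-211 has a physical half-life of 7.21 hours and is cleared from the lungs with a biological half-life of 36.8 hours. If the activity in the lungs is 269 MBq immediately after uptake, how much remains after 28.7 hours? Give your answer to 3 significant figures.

1/t_eff = 1/t_phys + 1/t_biol = 1/7.21 + 1/36.8 = 0.16587 per hour.
t_eff = 7.21 × 36.8 / (7.21 + 36.8) ≈ 6.0288 hours.
Remaining = 269 × (1/2)^(28.7/6.0288) = 269 × (1/2)^4.7605 ≈ 9.9245 MBq.

9.92 MBq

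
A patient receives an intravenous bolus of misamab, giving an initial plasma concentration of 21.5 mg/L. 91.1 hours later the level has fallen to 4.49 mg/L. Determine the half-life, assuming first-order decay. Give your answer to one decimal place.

40.3 hours

A/A₀ = 4.49/21.5 ≈ 0.20884.
n = log₂(4.7884) ≈ 2.2595 half-lives elapsed in 91.1 hours.
t½ = 91.1/2.2595 ≈ 40.318 hours.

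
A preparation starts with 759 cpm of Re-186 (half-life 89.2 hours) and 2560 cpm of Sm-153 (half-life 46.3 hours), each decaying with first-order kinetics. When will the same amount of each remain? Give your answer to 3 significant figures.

Set 759·(1/2)^(t/89.2) = 2560·(1/2)^(t/46.3).
Taking log₂: log₂(759/2560) = t·(1/89.2 − 1/46.3).
log₂(0.29648) = -1.754; 1/89.2 − 1/46.3 = -0.010388.
t = -1.754 / -0.010388 ≈ 168.85 hours.

169 hours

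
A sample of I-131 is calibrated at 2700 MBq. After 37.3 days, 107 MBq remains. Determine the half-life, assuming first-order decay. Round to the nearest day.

A/A₀ = 107/2700 ≈ 0.03963.
n = log₂(25.234) ≈ 4.6573 half-lives elapsed in 37.3 days.
t½ = 37.3/4.6573 ≈ 8.009 days.

8 days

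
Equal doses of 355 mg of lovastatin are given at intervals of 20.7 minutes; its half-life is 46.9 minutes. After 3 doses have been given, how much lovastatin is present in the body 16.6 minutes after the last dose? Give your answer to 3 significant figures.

The 3 doses were given 58, 37.3, 16.6 minutes ago.
Total = 355·(1/2)^(58/46.9) + 355·(1/2)^(37.3/46.9) + 355·(1/2)^(16.6/46.9)
      = 150.64 + 204.56 + 277.77 ≈ 632.97 mg.

633 mg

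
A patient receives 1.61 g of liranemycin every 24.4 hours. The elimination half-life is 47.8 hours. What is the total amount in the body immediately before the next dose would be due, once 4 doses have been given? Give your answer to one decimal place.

2.9 g

The 4 doses were given 97.6, 73.2, 48.8, 24.4 hours ago.
Total = 1.61·(1/2)^(97.6/47.8) + 1.61·(1/2)^(73.2/47.8) + 1.61·(1/2)^(48.8/47.8) + 1.61·(1/2)^(24.4/47.8)
      = 0.39099 + 0.55697 + 0.79341 + 1.1302 ≈ 2.8716 g.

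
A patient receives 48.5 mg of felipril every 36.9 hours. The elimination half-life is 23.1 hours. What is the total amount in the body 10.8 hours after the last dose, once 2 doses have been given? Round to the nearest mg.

47 mg

The 2 doses were given 47.7, 10.8 hours ago.
Total = 48.5·(1/2)^(47.7/23.1) + 48.5·(1/2)^(10.8/23.1)
      = 11.591 + 35.075 ≈ 46.667 mg.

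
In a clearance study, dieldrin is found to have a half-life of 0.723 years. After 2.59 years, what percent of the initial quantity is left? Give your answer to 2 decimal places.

8.35%

n = 2.59/0.723 ≈ 3.5823 half-lives.
Fraction remaining = (1/2)^3.5823 ≈ 0.083487, i.e. 8.3487%.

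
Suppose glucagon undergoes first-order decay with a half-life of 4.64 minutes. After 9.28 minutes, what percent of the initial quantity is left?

25%

n = 9.28/4.64 ≈ 2 half-lives.
Fraction remaining = (1/2)^2 ≈ 0.25, i.e. 25%.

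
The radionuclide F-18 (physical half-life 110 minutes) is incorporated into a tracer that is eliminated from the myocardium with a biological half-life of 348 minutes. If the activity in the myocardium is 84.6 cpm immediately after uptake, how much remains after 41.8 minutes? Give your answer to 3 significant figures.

59.8 cpm

1/t_eff = 1/t_phys + 1/t_biol = 1/110 + 1/348 = 0.011964 per minute.
t_eff = 110 × 348 / (110 + 348) ≈ 83.581 minutes.
Remaining = 84.6 × (1/2)^(41.8/83.581) = 84.6 × (1/2)^0.50011 ≈ 59.816 cpm.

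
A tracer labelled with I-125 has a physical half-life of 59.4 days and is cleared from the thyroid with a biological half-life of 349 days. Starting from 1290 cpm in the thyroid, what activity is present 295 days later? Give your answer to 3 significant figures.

1/t_eff = 1/t_phys + 1/t_biol = 1/59.4 + 1/349 = 0.0197 per day.
t_eff = 59.4 × 349 / (59.4 + 349) ≈ 50.761 days.
Remaining = 1290 × (1/2)^(295/50.761) = 1290 × (1/2)^5.8116 ≈ 22.968 cpm.

23.0 cpm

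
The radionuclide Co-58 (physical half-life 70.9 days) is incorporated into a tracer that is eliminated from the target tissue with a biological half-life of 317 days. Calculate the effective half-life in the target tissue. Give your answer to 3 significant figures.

57.9 days

1/t_eff = 1/t_phys + 1/t_biol = 1/70.9 + 1/317 = 0.017259 per day.
t_eff = 70.9 × 317 / (70.9 + 317) ≈ 57.941 days.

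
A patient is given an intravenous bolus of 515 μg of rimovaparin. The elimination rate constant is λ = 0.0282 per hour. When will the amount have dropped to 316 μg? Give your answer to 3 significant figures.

17.3 hours

t½ = ln 2 / λ = 0.69315 / 0.0282 ≈ 24.58 hours.
Fraction remaining = 316/515 ≈ 0.61359.
n = log₂(515/316) = ln(1.6297)/ln 2 ≈ 0.70465 half-lives.
t = n × t½ = 0.70465 × 24.58 ≈ 17.32 hours.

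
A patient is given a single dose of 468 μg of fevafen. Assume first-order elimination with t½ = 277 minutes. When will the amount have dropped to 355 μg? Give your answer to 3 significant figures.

110 minutes

Fraction remaining = 355/468 ≈ 0.75855.
n = log₂(468/355) = ln(1.3183)/ln 2 ≈ 0.39869 half-lives.
t = n × t½ = 0.39869 × 277 ≈ 110.44 minutes.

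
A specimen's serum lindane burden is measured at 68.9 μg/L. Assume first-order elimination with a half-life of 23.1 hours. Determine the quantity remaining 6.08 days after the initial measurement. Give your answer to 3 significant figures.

0.864 μg/L

Convert the elapsed time: 6.08 days = 145.92 hours.
Number of half-lives: n = 145.92/23.1 ≈ 6.3169.
Remaining = 68.9 × (1/2)^6.3169 = 68.9 × 0.012544 ≈ 0.86427 μg/L.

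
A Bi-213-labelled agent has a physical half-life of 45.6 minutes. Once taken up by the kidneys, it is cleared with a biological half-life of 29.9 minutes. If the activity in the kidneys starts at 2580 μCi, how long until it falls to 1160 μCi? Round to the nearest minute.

21 minutes

1/t_eff = 1/t_phys + 1/t_biol = 1/45.6 + 1/29.9 = 0.055375 per minute.
t_eff = 45.6 × 29.9 / (45.6 + 29.9) ≈ 18.059 minutes.
n = log₂(2580/1160) ≈ 1.1532; t = 1.1532 × 18.059 ≈ 20.826 minutes.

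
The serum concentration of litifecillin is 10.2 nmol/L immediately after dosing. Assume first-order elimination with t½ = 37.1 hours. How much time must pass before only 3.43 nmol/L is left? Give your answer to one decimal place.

Fraction remaining = 3.43/10.2 ≈ 0.33627.
n = log₂(10.2/3.43) = ln(2.9738)/ln 2 ≈ 1.5723 half-lives.
t = n × t½ = 1.5723 × 37.1 ≈ 58.332 hours.

58.3 hours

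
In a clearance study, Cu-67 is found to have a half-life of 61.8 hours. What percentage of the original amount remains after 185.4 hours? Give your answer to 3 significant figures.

n = 185.4/61.8 ≈ 3 half-lives.
Fraction remaining = (1/2)^3 ≈ 0.125, i.e. 12.5%.

12.5%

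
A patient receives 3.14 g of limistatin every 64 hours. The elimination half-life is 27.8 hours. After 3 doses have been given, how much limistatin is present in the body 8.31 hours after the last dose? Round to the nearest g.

3 g

The 3 doses were given 136.31, 72.31, 8.31 hours ago.
Total = 3.14·(1/2)^(136.31/27.8) + 3.14·(1/2)^(72.31/27.8) + 3.14·(1/2)^(8.31/27.8)
      = 0.10493 + 0.51752 + 2.5524 ≈ 3.1748 g.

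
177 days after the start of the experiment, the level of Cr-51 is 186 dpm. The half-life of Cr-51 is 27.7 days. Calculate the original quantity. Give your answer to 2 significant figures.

16000 dpm

Number of half-lives elapsed: n = 177/27.7 ≈ 6.3899.
A₀ = A × 2^n = 186 × 2^6.3899 = 186 × 83.859 ≈ 15598 dpm.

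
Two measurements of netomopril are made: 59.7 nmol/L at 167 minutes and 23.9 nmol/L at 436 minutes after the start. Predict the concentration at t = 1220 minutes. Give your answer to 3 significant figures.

Over Δt = 436 − 167 = 269 minutes, the level fell by a factor of 59.7/23.9 ≈ 2.4979.
n = log₂(2.4979) ≈ 1.3207 half-lives, so t½ = 269/1.3207 ≈ 203.68 minutes.
From t = 436 to t = 1220: 23.9 × (1/2)^((1220−436)/203.68) ≈ 1.6583 nmol/L.

1.66 nmol/L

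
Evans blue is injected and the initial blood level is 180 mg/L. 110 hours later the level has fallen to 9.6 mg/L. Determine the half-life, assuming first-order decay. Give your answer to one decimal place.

A/A₀ = 9.6/180 ≈ 0.053333.
n = log₂(18.75) ≈ 4.2288 half-lives elapsed in 110 hours.
t½ = 110/4.2288 ≈ 26.012 hours.

26.0 hours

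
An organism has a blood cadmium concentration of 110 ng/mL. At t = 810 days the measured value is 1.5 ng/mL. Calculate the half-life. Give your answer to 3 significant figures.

131 days

A/A₀ = 1.5/110 ≈ 0.013636.
n = log₂(73.333) ≈ 6.1964 half-lives elapsed in 810 days.
t½ = 810/6.1964 ≈ 130.72 days.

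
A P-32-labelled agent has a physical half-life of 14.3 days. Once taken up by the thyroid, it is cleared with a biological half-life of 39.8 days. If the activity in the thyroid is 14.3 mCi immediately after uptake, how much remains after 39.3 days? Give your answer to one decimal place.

1.1 mCi

1/t_eff = 1/t_phys + 1/t_biol = 1/14.3 + 1/39.8 = 0.095056 per day.
t_eff = 14.3 × 39.8 / (14.3 + 39.8) ≈ 10.52 days.
Remaining = 14.3 × (1/2)^(39.3/10.52) = 14.3 × (1/2)^3.7357 ≈ 1.0734 mCi.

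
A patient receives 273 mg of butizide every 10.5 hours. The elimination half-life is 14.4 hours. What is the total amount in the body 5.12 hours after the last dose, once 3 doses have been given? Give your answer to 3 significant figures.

The 3 doses were given 26.12, 15.62, 5.12 hours ago.
Total = 273·(1/2)^(26.12/14.4) + 273·(1/2)^(15.62/14.4) + 273·(1/2)^(5.12/14.4)
      = 77.648 + 128.71 + 213.37 ≈ 419.73 mg.

420 mg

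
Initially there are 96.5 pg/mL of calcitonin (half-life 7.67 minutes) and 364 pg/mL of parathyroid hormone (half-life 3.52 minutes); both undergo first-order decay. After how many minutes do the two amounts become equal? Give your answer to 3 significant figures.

12.5 minutes

Set 96.5·(1/2)^(t/7.67) = 364·(1/2)^(t/3.52).
Taking log₂: log₂(96.5/364) = t·(1/7.67 − 1/3.52).
log₂(0.26511) = -1.9153; 1/7.67 − 1/3.52 = -0.15371.
t = -1.9153 / -0.15371 ≈ 12.46 minutes.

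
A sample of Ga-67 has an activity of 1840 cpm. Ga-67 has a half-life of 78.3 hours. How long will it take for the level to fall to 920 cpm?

920/1840 = 1/2, so 1 half-life has elapsed.
t = 1 × 78.3 = 78.3 hours.

78.3 hours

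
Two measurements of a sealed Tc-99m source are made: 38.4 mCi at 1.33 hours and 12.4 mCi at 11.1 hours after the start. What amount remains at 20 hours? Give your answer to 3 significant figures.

4.43 mCi

Over Δt = 11.1 − 1.33 = 9.77 hours, the level fell by a factor of 38.4/12.4 ≈ 3.0968.
n = log₂(3.0968) ≈ 1.6308 half-lives, so t½ = 9.77/1.6308 ≈ 5.991 hours.
From t = 11.1 to t = 20: 12.4 × (1/2)^((20−11.1)/5.991) ≈ 4.4282 mCi.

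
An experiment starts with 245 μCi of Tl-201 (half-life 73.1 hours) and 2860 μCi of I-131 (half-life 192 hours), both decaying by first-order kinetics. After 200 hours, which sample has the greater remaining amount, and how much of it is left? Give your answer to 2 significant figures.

Tl-201: 245 × (1/2)^2.736 ≈ 36.775 μCi.
I-131: 2860 × (1/2)^1.0417 ≈ 1389.3 μCi.
I-131 has more remaining, at ≈ 1389.3 μCi.

I-131, 1400 μCi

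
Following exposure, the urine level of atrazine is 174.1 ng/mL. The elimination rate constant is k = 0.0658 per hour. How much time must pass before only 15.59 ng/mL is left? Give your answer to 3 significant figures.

36.7 hours

t½ = ln 2 / k = 0.69315 / 0.0658 ≈ 10.534 hours.
Fraction remaining = 15.59/174.1 ≈ 0.089546.
n = log₂(174.1/15.59) = ln(11.167)/ln 2 ≈ 3.4812 half-lives.
t = n × t½ = 3.4812 × 10.534 ≈ 36.672 hours.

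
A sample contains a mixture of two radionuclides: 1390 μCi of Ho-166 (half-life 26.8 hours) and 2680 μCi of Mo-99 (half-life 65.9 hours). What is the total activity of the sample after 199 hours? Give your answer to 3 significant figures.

Ho-166: 1390 × (1/2)^(199/26.8) = 1390 × (1/2)^7.4254 ≈ 8.0864 μCi.
Mo-99: 2680 × (1/2)^(199/65.9) = 2680 × (1/2)^3.0197 ≈ 330.45 μCi.
Total = 8.0864 + 330.45 ≈ 338.54 μCi.

339 μCi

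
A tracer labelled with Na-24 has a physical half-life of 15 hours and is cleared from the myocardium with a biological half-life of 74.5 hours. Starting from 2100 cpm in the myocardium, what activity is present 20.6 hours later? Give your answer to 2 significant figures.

1/t_eff = 1/t_phys + 1/t_biol = 1/15 + 1/74.5 = 0.080089 per hour.
t_eff = 15 × 74.5 / (15 + 74.5) ≈ 12.486 hours.
Remaining = 2100 × (1/2)^(20.6/12.486) = 2100 × (1/2)^1.6498 ≈ 669.22 cpm.

670 cpm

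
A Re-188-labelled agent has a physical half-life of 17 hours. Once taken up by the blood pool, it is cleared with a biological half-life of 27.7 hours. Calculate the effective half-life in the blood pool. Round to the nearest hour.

1/t_eff = 1/t_phys + 1/t_biol = 1/17 + 1/27.7 = 0.094925 per hour.
t_eff = 17 × 27.7 / (17 + 27.7) ≈ 10.535 hours.

11 hours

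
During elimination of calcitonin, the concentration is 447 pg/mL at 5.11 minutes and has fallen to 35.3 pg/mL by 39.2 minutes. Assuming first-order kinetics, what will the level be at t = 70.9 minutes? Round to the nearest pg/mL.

3 pg/mL

Over Δt = 39.2 − 5.11 = 34.09 minutes, the level fell by a factor of 447/35.3 ≈ 12.663.
n = log₂(12.663) ≈ 3.6625 half-lives, so t½ = 34.09/3.6625 ≈ 9.3078 minutes.
From t = 39.2 to t = 70.9: 35.3 × (1/2)^((70.9−39.2)/9.3078) ≈ 3.3307 pg/mL.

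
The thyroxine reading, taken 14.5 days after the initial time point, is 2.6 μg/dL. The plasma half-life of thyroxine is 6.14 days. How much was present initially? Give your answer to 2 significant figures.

13 μg/dL

Number of half-lives elapsed: n = 14.5/6.14 ≈ 2.3616.
A₀ = A × 2^n = 2.6 × 2^2.3616 = 2.6 × 5.1393 ≈ 13.362 μg/dL.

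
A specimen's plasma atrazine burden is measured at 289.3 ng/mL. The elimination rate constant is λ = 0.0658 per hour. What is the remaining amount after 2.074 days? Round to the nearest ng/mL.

11 ng/mL

t½ = ln 2 / λ = 0.69315 / 0.0658 ≈ 10.534 hours.
Convert the elapsed time: 2.074 days = 49.776 hours.
Number of half-lives: n = 49.776/10.534 ≈ 4.7252.
Remaining = 289.3 × (1/2)^4.7252 = 289.3 × 0.037807 ≈ 10.938 ng/mL.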